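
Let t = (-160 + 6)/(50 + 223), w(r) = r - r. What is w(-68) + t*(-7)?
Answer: 154/39 ≈ 3.9487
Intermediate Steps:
w(r) = 0
t = -22/39 (t = -154/273 = -154*1/273 = -22/39 ≈ -0.56410)
w(-68) + t*(-7) = 0 - 22/39*(-7) = 0 + 154/39 = 154/39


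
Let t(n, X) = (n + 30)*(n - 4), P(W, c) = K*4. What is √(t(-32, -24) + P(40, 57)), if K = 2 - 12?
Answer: 4*√2 ≈ 5.6569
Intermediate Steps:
K = -10
P(W, c) = -40 (P(W, c) = -10*4 = -40)
t(n, X) = (-4 + n)*(30 + n) (t(n, X) = (30 + n)*(-4 + n) = (-4 + n)*(30 + n))
√(t(-32, -24) + P(40, 57)) = √((-120 + (-32)² + 26*(-32)) - 40) = √((-120 + 1024 - 832) - 40) = √(72 - 40) = √32 = 4*√2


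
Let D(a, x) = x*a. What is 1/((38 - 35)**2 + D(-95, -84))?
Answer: 1/7989 ≈ 0.00012517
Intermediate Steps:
D(a, x) = a*x
1/((38 - 35)**2 + D(-95, -84)) = 1/((38 - 35)**2 - 95*(-84)) = 1/(3**2 + 7980) = 1/(9 + 7980) = 1/7989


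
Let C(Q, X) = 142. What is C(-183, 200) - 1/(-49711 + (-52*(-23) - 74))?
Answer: 6899639/48589 ≈ 142.00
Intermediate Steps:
C(-183, 200) - 1/(-49711 + (-52*(-23) - 74)) = 142 - 1/(-49711 + (-52*(-23) - 74)) = 142 - 1/(-49711 + (1196 - 74)) = 142 - 1/(-49711 + 1122) = 142 - 1/(-48589) = 142 - 1*(-1/48589) = 142 + 1/48589 = 6899639/48589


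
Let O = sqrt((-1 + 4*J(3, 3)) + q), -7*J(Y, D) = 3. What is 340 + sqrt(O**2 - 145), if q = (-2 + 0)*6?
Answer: 340 + I*sqrt(7826)/7 ≈ 340.0 + 12.638*I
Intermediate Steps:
J(Y, D) = -3/7 (J(Y, D) = -1/7*3 = -3/7)
q = -12 (q = -2*6 = -12)
O = I*sqrt(721)/7 (O = sqrt((-1 + 4*(-3/7)) - 12) = sqrt((-1 - 12/7) - 12) = sqrt(-19/7 - 12) = sqrt(-103/7) = I*sqrt(721)/7 ≈ 3.8359*I)
340 + sqrt(O**2 - 145) = 340 + sqrt((I*sqrt(721)/7)**2 - 145) = 340 + sqrt(-103/7 - 145) = 340 + sqrt(-1118/7) = 340 + I*sqrt(7826)/7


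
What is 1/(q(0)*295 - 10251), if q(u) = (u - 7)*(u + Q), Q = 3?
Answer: -1/16446 ≈ -6.0805e-5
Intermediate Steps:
q(u) = (-7 + u)*(3 + u) (q(u) = (u - 7)*(u + 3) = (-7 + u)*(3 + u))
1/(q(0)*295 - 10251) = 1/((-21 + 0² - 4*0)*295 - 10251) = 1/((-21 + 0 + 0)*295 - 10251) = 1/(-21*295 - 10251) = 1/(-6195 - 10251) = 1/(-16446) = -1/16446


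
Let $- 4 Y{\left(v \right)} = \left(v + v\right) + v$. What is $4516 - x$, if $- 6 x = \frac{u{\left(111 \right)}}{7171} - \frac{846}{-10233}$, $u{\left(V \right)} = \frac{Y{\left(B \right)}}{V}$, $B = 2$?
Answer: $\frac{16348518971747}{3620121588} \approx 4516.0$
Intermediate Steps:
$Y{\left(v \right)} = - \frac{3 v}{4}$ ($Y{\left(v \right)} = - \frac{\left(v + v\right) + v}{4} = - \frac{2 v + v}{4} = - \frac{3 v}{4}$)
$u{\left(V \right)} = - \frac{3}{2 V}$ ($u{\left(V \right)} = \frac{\left(- \frac{3}{4}\right) 2}{V} = - \frac{3}{2 V}$)
$x = - \frac{49880339}{3620121588}$ ($x = - \frac{\frac{\left(- \frac{3}{2}\right) \frac{1}{111}}{7171} - \frac{846}{-10233}}{6} = - \frac{\left(- \frac{3}{2}\right) \frac{1}{111} \cdot \frac{1}{7171} - - \frac{94}{1137}}{6} = - \frac{\left(- \frac{1}{74}\right) \frac{1}{7171} + \frac{94}{1137}}{6} = - \frac{- \frac{1}{530654} + \frac{94}{1137}}{6} = \left(- \frac{1}{6}\right) \frac{49880339}{603353598} = - \frac{49880339}{3620121588} \approx -0.013779$)
$4516 - x = 4516 - - \frac{49880339}{3620121588} = 4516 + \frac{49880339}{3620121588} = \frac{16348518971747}{3620121588}$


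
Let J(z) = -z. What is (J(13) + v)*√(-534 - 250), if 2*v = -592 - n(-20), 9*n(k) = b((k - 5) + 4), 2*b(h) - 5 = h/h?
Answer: -25970*I/3 ≈ -8656.7*I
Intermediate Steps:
b(h) = 3 (b(h) = 5/2 + (h/h)/2 = 5/2 + (½)*1 = 5/2 + ½ = 3)
n(k) = ⅓ (n(k) = (⅑)*3 = ⅓)
v = -1777/6 (v = (-592 - 1*⅓)/2 = (-592 - ⅓)/2 = (½)*(-1777/3) = -1777/6 ≈ -296.17)
(J(13) + v)*√(-534 - 250) = (-1*13 - 1777/6)*√(-534 - 250) = (-13 - 1777/6)*√(-784) = -25970*I/3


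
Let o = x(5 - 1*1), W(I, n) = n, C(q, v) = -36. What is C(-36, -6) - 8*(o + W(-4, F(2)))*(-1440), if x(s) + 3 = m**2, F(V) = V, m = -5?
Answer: 276444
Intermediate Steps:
x(s) = 22 (x(s) = -3 + (-5)**2 = -3 + 25 = 22)
o = 22
C(-36, -6) - 8*(o + W(-4, F(2)))*(-1440) = -36 - 8*(22 + 2)*(-1440) = -36 - 8*24*(-1440) = -36 - 192*(-1440) = -36 + 276480 = 276444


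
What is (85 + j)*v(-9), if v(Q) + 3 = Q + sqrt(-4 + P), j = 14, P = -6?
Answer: -1188 + 99*I*sqrt(10) ≈ -1188.0 + 313.07*I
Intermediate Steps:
v(Q) = -3 + Q + I*sqrt(10) (v(Q) = -3 + (Q + sqrt(-4 - 6)) = -3 + (Q + sqrt(-10)) = -3 + (Q + I*sqrt(10)) = -3 + Q + I*sqrt(10))
(85 + j)*v(-9) = (85 + 14)*(-3 - 9 + I*sqrt(10)) = 99*(-12 + I*sqrt(10)) = -1188 + 99*I*sqrt(10)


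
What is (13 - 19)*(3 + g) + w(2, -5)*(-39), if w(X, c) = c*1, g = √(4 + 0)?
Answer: 165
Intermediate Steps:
g = 2 (g = √4 = 2)
w(X, c) = c
(13 - 19)*(3 + g) + w(2, -5)*(-39) = (13 - 19)*(3 + 2) - 5*(-39) = -6*5 + 195 = -30 + 195 = 165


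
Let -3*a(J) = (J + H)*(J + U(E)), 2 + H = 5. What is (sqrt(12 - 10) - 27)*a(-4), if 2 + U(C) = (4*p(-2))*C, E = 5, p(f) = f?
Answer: 414 - 46*sqrt(2)/3 ≈ 392.32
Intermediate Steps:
H = 3 (H = -2 + 5 = 3)
U(C) = -2 - 8*C (U(C) = -2 + (4*(-2))*C = -2 - 8*C)
a(J) = -(-42 + J)*(3 + J)/3 (a(J) = -(J + 3)*(J + (-2 - 8*5))/3 = -(3 + J)*(J + (-2 - 40))/3 = -(3 + J)*(J - 42)/3 = -(3 + J)*(-42 + J)/3 = -(-42 + J)*(3 + J)/3)
(sqrt(12 - 10) - 27)*a(-4) = (sqrt(12 - 10) - 27)*(42 + 13*(-4) - 1/3*(-4)**2) = (sqrt(2) - 27)*(42 - 52 - 1/3*16) = (-27 + sqrt(2))*(42 - 52 - 16/3) = (-27 + sqrt(2))*(-46/3) = 414 - 46*sqrt(2)/3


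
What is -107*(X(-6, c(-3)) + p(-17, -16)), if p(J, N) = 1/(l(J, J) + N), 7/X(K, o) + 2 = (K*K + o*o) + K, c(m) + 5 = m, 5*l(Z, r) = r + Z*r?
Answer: -48257/4416 ≈ -10.928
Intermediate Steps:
l(Z, r) = r/5 + Z*r/5 (l(Z, r) = (r + Z*r)/5 = r/5 + Z*r/5)
c(m) = -5 + m
X(K, o) = 7/(-2 + K + K**2 + o**2) (X(K, o) = 7/(-2 + ((K*K + o*o) + K)) = 7/(-2 + ((K**2 + o**2) + K)) = 7/(-2 + (K + K**2 + o**2)) = 7/(-2 + K + K**2 + o**2))
p(J, N) = 1/(N + J*(1 + J)/5) (p(J, N) = 1/(J*(1 + J)/5 + N) = 1/(N + J*(1 + J)/5))
-107*(X(-6, c(-3)) + p(-17, -16)) = -107*(7/(-2 - 6 + (-6)**2 + (-5 - 3)**2) + 5/(5*(-16) - 17*(1 - 17))) = -107*(7/(-2 - 6 + 36 + (-8)**2) + 5/(-80 - 17*(-16))) = -107*(7/(-2 - 6 + 36 + 64) + 5/(-80 + 272)) = -107*(7/92 + 5/192) = -107*451/4416 = -48257/4416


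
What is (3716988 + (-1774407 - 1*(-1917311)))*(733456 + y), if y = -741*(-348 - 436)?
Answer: 5073442044800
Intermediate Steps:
y = 580944 (y = -741*(-784) = 580944)
(3716988 + (-1774407 - 1*(-1917311)))*(733456 + y) = (3716988 + (-1774407 - 1*(-1917311)))*(733456 + 580944) = (3716988 + (-1774407 + 1917311))*1314400 = (3716988 + 142904)*1314400 = 3859892*1314400 = 5073442044800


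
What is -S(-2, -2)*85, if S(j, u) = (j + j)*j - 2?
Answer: -510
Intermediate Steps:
S(j, u) = -2 + 2*j² (S(j, u) = (2*j)*j - 2 = 2*j² - 2 = -2 + 2*j²)
-S(-2, -2)*85 = -(-2 + 2*(-2)²)*85 = -(-2 + 2*4)*85 = -(-2 + 8)*85 = -1*6*85 = -6*85 = -510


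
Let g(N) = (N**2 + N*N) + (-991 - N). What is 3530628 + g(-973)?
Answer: 5424068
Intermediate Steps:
g(N) = -991 - N + 2*N**2 (g(N) = (N**2 + N**2) + (-991 - N) = 2*N**2 + (-991 - N) = -991 - N + 2*N**2)
3530628 + g(-973) = 3530628 + (-991 - 1*(-973) + 2*(-973)**2) = 3530628 + (-991 + 973 + 2*946729) = 3530628 + (-991 + 973 + 1893458) = 3530628 + 1893440 = 5424068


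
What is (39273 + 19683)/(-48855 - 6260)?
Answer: -58956/55115 ≈ -1.0697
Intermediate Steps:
(39273 + 19683)/(-48855 - 6260) = 58956/(-55115) = 58956*(-1/55115) = -58956/55115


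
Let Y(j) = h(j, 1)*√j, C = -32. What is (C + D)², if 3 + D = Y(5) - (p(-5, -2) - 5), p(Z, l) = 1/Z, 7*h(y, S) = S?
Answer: 1087974/1225 - 298*√5/35 ≈ 869.10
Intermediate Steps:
h(y, S) = S/7
Y(j) = √j/7 (Y(j) = ((⅐)*1)*√j = √j/7)
D = 11/5 + √5/7 (D = -3 + (√5/7 - (1/(-5) - 5)) = -3 + (√5/7 - (-⅕ - 5)) = -3 + (√5/7 - 1*(-26/5)) = -3 + (√5/7 + 26/5) = -3 + (26/5 + √5/7) = 11/5 + √5/7 ≈ 2.5194)
(C + D)² = (-32 + (11/5 + √5/7))² = (-149/5 + √5/7)²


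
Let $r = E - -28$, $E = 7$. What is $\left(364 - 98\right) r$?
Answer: $9310$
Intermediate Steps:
$r = 35$ ($r = 7 - -28 = 7 + 28 = 35$)
$\left(364 - 98\right) r = \left(364 - 98\right) 35 = 266 \cdot 35 = 9310$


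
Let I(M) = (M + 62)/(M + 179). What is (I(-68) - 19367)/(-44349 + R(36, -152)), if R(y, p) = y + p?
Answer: 716581/1645205 ≈ 0.43556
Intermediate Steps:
I(M) = (62 + M)/(179 + M)
R(y, p) = p + y
(I(-68) - 19367)/(-44349 + R(36, -152)) = ((62 - 68)/(179 - 68) - 19367)/(-44349 + (-152 + 36)) = (-6/111 - 19367)/(-44349 - 116) = ((1/111)*(-6) - 19367)/(-44465) = (-2/37 - 19367)*(-1/44465) = -716581/37*(-1/44465) = 716581/1645205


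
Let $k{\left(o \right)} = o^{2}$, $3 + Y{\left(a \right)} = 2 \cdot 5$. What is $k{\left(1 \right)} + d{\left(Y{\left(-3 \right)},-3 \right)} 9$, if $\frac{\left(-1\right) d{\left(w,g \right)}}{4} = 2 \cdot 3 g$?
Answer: $649$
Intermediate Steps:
$Y{\left(a \right)} = 7$ ($Y{\left(a \right)} = -3 + 2 \cdot 5 = -3 + 10 = 7$)
$d{\left(w,g \right)} = - 24 g$ ($d{\left(w,g \right)} = - 4 \cdot 2 \cdot 3 g = - 4 \cdot 6 g = - 24 g$)
$k{\left(1 \right)} + d{\left(Y{\left(-3 \right)},-3 \right)} 9 = 1^{2} + \left(-24\right) \left(-3\right) 9 = 1 + 72 \cdot 9 = 1 + 648 = 649$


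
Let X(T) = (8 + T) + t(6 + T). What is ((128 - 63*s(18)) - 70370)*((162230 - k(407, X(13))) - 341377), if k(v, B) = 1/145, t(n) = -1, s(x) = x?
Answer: 1854085530816/145 ≈ 1.2787e+10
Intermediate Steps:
X(T) = 7 + T (X(T) = (8 + T) - 1 = 7 + T)
k(v, B) = 1/145
((128 - 63*s(18)) - 70370)*((162230 - k(407, X(13))) - 341377) = ((128 - 63*18) - 70370)*((162230 - 1*1/145) - 341377) = ((128 - 1134) - 70370)*((162230 - 1/145) - 341377) = (-1006 - 70370)*(23523349/145 - 341377) = -71376*(-25976316/145) = 1854085530816/145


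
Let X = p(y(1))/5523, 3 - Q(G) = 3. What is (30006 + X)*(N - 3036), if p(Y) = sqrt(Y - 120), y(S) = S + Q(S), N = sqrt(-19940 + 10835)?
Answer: -(3036 - I*sqrt(9105))*(165723138 + I*sqrt(119))/5523 ≈ -9.1098e+7 + 2.8632e+6*I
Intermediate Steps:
N = I*sqrt(9105) (N = sqrt(-9105) = I*sqrt(9105) ≈ 95.42*I)
Q(G) = 0 (Q(G) = 3 - 1*3 = 3 - 3 = 0)
y(S) = S (y(S) = S + 0 = S)
p(Y) = sqrt(-120 + Y)
X = I*sqrt(119)/5523 (X = sqrt(-120 + 1)/5523 = sqrt(-119)*(1/5523) = (I*sqrt(119))*(1/5523) = I*sqrt(119)/5523 ≈ 0.0019751*I)
(30006 + X)*(N - 3036) = (30006 + I*sqrt(119)/5523)*(I*sqrt(9105) - 3036) = (30006 + I*sqrt(119)/5523)*(-3036 + I*sqrt(9105)) = (-3036 + I*sqrt(9105))*(30006 + I*sqrt(119)/5523)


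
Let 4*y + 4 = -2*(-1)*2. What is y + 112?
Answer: 112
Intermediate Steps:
y = 0 (y = -1 + (-2*(-1)*2)/4 = -1 + (2*2)/4 = -1 + (¼)*4 = -1 + 1 = 0)
y + 112 = 0 + 112 = 112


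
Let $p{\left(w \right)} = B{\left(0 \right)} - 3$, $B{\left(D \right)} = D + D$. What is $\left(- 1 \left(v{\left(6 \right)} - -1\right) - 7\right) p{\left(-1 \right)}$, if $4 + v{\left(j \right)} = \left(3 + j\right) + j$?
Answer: $57$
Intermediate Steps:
$B{\left(D \right)} = 2 D$
$v{\left(j \right)} = -1 + 2 j$ ($v{\left(j \right)} = -4 + \left(\left(3 + j\right) + j\right) = -4 + \left(3 + 2 j\right) = -1 + 2 j$)
$p{\left(w \right)} = -3$ ($p{\left(w \right)} = 2 \cdot 0 - 3 = 0 - 3 = -3$)
$\left(- 1 \left(v{\left(6 \right)} - -1\right) - 7\right) p{\left(-1 \right)} = \left(- 1 \left(\left(-1 + 2 \cdot 6\right) - -1\right) - 7\right) \left(-3\right) = \left(- 1 \left(\left(-1 + 12\right) + \left(-2 + 3\right)\right) - 7\right) \left(-3\right) = \left(- 1 \left(11 + 1\right) - 7\right) \left(-3\right) = \left(- 1 \cdot 12 - 7\right) \left(-3\right) = \left(\left(-1\right) 12 - 7\right) \left(-3\right) = \left(-12 - 7\right) \left(-3\right) = \left(-19\right) \left(-3\right) = 57$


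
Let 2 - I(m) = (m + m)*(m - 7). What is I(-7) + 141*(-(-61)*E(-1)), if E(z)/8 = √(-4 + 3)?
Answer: -194 + 68808*I ≈ -194.0 + 68808.0*I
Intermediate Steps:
I(m) = 2 - 2*m*(-7 + m) (I(m) = 2 - (m + m)*(m - 7) = 2 - 2*m*(-7 + m))
E(z) = 8*I (E(z) = 8*√(-4 + 3) = 8*√(-1) = 8*I)
I(-7) + 141*(-(-61)*E(-1)) = (2 - 2*(-7)² + 14*(-7)) + 141*(-(-61)*8*I) = (2 - 2*49 - 98) + 141*(-(-488)*I) = (2 - 98 - 98) + 141*(488*I) = -194 + 68808*I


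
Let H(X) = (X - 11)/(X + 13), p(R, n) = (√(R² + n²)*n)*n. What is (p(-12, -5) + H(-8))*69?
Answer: 110814/5 ≈ 22163.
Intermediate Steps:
p(R, n) = n²*√(R² + n²) (p(R, n) = (n*√(R² + n²))*n = n²*√(R² + n²))
H(X) = (-11 + X)/(13 + X)
(p(-12, -5) + H(-8))*69 = ((-5)²*√((-12)² + (-5)²) + (-11 - 8)/(13 - 8))*69 = (25*√(144 + 25) - 19/5)*69 = (25*√169 + (⅕)*(-19))*69 = (25*13 - 19/5)*69 = (325 - 19/5)*69 = (1606/5)*69 = 110814/5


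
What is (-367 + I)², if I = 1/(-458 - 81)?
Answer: 39130378596/290521 ≈ 1.3469e+5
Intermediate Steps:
I = -1/539 (I = 1/(-539) = -1/539 ≈ -0.0018553)
(-367 + I)² = (-367 - 1/539)² = (-197814/539)² = 39130378596/290521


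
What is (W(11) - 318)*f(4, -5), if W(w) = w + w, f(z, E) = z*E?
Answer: 5920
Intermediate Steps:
f(z, E) = E*z
W(w) = 2*w
(W(11) - 318)*f(4, -5) = (2*11 - 318)*(-5*4) = (22 - 318)*(-20) = -296*(-20) = 5920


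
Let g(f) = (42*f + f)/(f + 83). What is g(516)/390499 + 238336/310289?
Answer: 419216515196/545709466033 ≈ 0.76820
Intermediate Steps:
g(f) = 43*f/(83 + f) (g(f) = (43*f)/(83 + f) = 43*f/(83 + f))
g(516)/390499 + 238336/310289 = (43*516/(83 + 516))/390499 + 238336/310289 = (43*516/599)*(1/390499) + 238336*(1/310289) = (43*516*(1/599))*(1/390499) + 1792/2333 = (22188/599)*(1/390499) + 1792/2333 = 22188/233908901 + 1792/2333 = 419216515196/545709466033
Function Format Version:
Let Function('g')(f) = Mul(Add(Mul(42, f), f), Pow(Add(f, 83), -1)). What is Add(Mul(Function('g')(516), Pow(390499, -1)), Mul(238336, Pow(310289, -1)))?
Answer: Rational(419216515196, 545709466033) ≈ 0.76820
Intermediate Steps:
Function('g')(f) = Mul(43, f, Pow(Add(83, f), -1)) (Function('g')(f) = Mul(Mul(43, f), Pow(Add(83, f), -1)) = Mul(43, f, Pow(Add(83, f), -1)))
Add(Mul(Function('g')(516), Pow(390499, -1)), Mul(238336, Pow(310289, -1))) = Add(Mul(Mul(43, 516, Pow(Add(83, 516), -1)), Pow(390499, -1)), Mul(238336, Pow(310289, -1))) = Add(Mul(Mul(43, 516, Pow(599, -1)), Rational(1, 390499)), Mul(238336, Rational(1, 310289))) = Add(Mul(Mul(43, 516, Rational(1, 599)), Rational(1, 390499)), Rational(1792, 2333)) = Add(Mul(Rational(22188, 599), Rational(1, 390499)), Rational(1792, 2333)) = Add(Rational(22188, 233908901), Rational(1792, 2333)) = Rational(419216515196, 545709466033)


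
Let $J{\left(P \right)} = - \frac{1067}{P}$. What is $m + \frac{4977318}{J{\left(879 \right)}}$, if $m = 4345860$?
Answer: $\frac{261970098}{1067} \approx 2.4552 \cdot 10^{5}$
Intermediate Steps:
$m + \frac{4977318}{J{\left(879 \right)}} = 4345860 + \frac{4977318}{\left(-1067\right) \frac{1}{879}} = 4345860 + \frac{4977318}{- \frac{1067}{879}} = 4345860 + 4977318 \left(- \frac{879}{1067}\right) = 4345860 - \frac{4375062522}{1067} = \frac{261970098}{1067}$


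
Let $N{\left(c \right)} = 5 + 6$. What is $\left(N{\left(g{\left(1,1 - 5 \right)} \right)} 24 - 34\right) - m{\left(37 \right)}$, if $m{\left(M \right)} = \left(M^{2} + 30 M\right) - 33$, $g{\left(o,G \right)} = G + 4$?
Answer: $-2216$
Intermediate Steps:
$g{\left(o,G \right)} = 4 + G$
$m{\left(M \right)} = -33 + M^{2} + 30 M$
$N{\left(c \right)} = 11$
$\left(N{\left(g{\left(1,1 - 5 \right)} \right)} 24 - 34\right) - m{\left(37 \right)} = \left(11 \cdot 24 - 34\right) - \left(-33 + 37^{2} + 30 \cdot 37\right) = \left(264 - 34\right) - \left(-33 + 1369 + 1110\right) = 230 - 2446 = -2216$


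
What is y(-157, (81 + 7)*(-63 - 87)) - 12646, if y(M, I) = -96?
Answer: -12742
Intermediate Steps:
y(-157, (81 + 7)*(-63 - 87)) - 12646 = -96 - 12646 = -12742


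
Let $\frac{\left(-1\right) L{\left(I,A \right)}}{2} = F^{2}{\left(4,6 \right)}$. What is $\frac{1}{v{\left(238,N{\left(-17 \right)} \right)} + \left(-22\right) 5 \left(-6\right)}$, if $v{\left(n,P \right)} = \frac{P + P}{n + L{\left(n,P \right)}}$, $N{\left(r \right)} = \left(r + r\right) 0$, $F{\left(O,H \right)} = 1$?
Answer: $\frac{1}{660} \approx 0.0015152$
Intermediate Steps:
$L{\left(I,A \right)} = -2$ ($L{\left(I,A \right)} = - 2 \cdot 1^{2} = \left(-2\right) 1 = -2$)
$N{\left(r \right)} = 0$ ($N{\left(r \right)} = 2 r 0 = 0$)
$v{\left(n,P \right)} = \frac{2 P}{-2 + n}$ ($v{\left(n,P \right)} = \frac{P + P}{n - 2} = \frac{2 P}{-2 + n}$)
$\frac{1}{v{\left(238,N{\left(-17 \right)} \right)} + \left(-22\right) 5 \left(-6\right)} = \frac{1}{2 \cdot 0 \frac{1}{-2 + 238} + \left(-22\right) 5 \left(-6\right)} = \frac{1}{2 \cdot 0 \cdot \frac{1}{236} - -660} = \frac{1}{2 \cdot 0 \cdot \frac{1}{236} + 660} = \frac{1}{0 + 660} = \frac{1}{660}$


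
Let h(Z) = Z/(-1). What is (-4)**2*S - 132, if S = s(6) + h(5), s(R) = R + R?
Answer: -20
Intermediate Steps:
h(Z) = -Z (h(Z) = Z*(-1) = -Z)
s(R) = 2*R
S = 7 (S = 2*6 - 1*5 = 12 - 5 = 7)
(-4)**2*S - 132 = (-4)**2*7 - 132 = 16*7 - 132 = 112 - 132 = -20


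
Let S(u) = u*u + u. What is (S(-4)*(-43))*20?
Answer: -10320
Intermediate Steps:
S(u) = u + u² (S(u) = u² + u = u + u²)
(S(-4)*(-43))*20 = (-4*(1 - 4)*(-43))*20 = (-4*(-3)*(-43))*20 = (12*(-43))*20 = -516*20 = -10320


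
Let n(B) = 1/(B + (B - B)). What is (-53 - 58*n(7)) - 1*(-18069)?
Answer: 126054/7 ≈ 18008.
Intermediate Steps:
n(B) = 1/B (n(B) = 1/(B + 0) = 1/B)
(-53 - 58*n(7)) - 1*(-18069) = (-53 - 58/7) - 1*(-18069) = (-53 - 58*⅐) + 18069 = (-53 - 58/7) + 18069 = -429/7 + 18069 = 126054/7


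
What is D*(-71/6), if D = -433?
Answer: 30743/6 ≈ 5123.8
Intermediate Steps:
D*(-71/6) = -(-30743)/6 = -433*(-71/6) = 30743/6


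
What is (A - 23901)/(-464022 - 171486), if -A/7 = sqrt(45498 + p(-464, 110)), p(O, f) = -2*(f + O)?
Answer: 7967/211836 + 7*sqrt(5134)/211836 ≈ 0.039977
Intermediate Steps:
p(O, f) = -2*O - 2*f (p(O, f) = -2*(O + f) = -2*O - 2*f)
A = -21*sqrt(5134) (A = -7*sqrt(45498 + (-2*(-464) - 2*110)) = -7*sqrt(45498 + (928 - 220)) = -7*sqrt(45498 + 708) = -21*sqrt(5134) ≈ -1504.7)
(A - 23901)/(-464022 - 171486) = (-21*sqrt(5134) - 23901)/(-464022 - 171486) = (-23901 - 21*sqrt(5134))/(-635508) = (-23901 - 21*sqrt(5134))*(-1/635508) = 7967/211836 + 7*sqrt(5134)/211836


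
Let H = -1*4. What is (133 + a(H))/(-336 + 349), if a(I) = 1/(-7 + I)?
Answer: 1462/143 ≈ 10.224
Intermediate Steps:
H = -4
(133 + a(H))/(-336 + 349) = (133 + 1/(-7 - 4))/(-336 + 349) = (133 + 1/(-11))/13 = (133 - 1/11)*(1/13) = (1462/11)*(1/13) = 1462/143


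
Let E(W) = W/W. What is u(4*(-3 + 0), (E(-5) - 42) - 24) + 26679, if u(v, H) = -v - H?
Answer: 26756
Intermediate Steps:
E(W) = 1
u(v, H) = -H - v
u(4*(-3 + 0), (E(-5) - 42) - 24) + 26679 = (-((1 - 42) - 24) - 4*(-3 + 0)) + 26679 = (-(-41 - 24) - 4*(-3)) + 26679 = (-1*(-65) - 1*(-12)) + 26679 = (65 + 12) + 26679 = 77 + 26679 = 26756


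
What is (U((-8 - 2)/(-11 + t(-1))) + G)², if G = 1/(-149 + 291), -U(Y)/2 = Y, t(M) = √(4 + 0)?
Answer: 8014561/1633284 ≈ 4.9070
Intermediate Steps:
t(M) = 2 (t(M) = √4 = 2)
U(Y) = -2*Y
G = 1/142 ≈ 0.0070423
(U((-8 - 2)/(-11 + t(-1))) + G)² = (-2*(-8 - 2)/(-11 + 2) + 1/142)² = (-(-20)/(-9) + 1/142)² = (-(-20)*(-1)/9 + 1/142)² = (-2*10/9 + 1/142)² = (-20/9 + 1/142)² = (-2831/1278)² = 8014561/1633284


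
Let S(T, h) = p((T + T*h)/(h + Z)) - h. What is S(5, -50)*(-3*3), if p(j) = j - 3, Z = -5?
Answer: -5094/11 ≈ -463.09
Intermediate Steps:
p(j) = -3 + j
S(T, h) = -3 - h + (T + T*h)/(-5 + h) (S(T, h) = (-3 + (T + T*h)/(h - 5)) - h = (-3 + (T + T*h)/(-5 + h)) - h = -3 - h + (T + T*h)/(-5 + h))
S(5, -50)*(-3*3) = ((5*(1 - 50) - (-5 - 50)*(3 - 50))/(-5 - 50))*(-3*3) = ((5*(-49) - 1*(-55)*(-47))/(-55))*(-9) = -(-245 - 2585)/55*(-9) = -1/55*(-2830)*(-9) = (566/11)*(-9) = -5094/11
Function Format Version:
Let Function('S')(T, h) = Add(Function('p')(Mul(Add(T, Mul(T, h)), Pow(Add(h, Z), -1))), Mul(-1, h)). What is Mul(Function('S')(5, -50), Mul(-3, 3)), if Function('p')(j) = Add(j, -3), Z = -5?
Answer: Rational(-5094, 11) ≈ -463.09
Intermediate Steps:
Function('p')(j) = Add(-3, j)
Function('S')(T, h) = Add(-3, Mul(-1, h), Mul(Pow(Add(-5, h), -1), Add(T, Mul(T, h)))) (Function('S')(T, h) = Add(Add(-3, Mul(Add(T, Mul(T, h)), Pow(Add(h, -5), -1))), Mul(-1, h)) = Add(Add(-3, Mul(Add(T, Mul(T, h)), Pow(Add(-5, h), -1))), Mul(-1, h)) = Add(Add(-3, Mul(Pow(Add(-5, h), -1), Add(T, Mul(T, h)))), Mul(-1, h)) = Add(-3, Mul(-1, h), Mul(Pow(Add(-5, h), -1), Add(T, Mul(T, h)))))
Mul(Function('S')(5, -50), Mul(-3, 3)) = Mul(Mul(Pow(Add(-5, -50), -1), Add(Mul(5, Add(1, -50)), Mul(-1, Add(-5, -50), Add(3, -50)))), Mul(-3, 3)) = Mul(Mul(Pow(-55, -1), Add(Mul(5, -49), Mul(-1, -55, -47))), -9) = Mul(Mul(Rational(-1, 55), Add(-245, -2585)), -9) = Mul(Mul(Rational(-1, 55), -2830), -9) = Mul(Rational(566, 11), -9) = Rational(-5094, 11)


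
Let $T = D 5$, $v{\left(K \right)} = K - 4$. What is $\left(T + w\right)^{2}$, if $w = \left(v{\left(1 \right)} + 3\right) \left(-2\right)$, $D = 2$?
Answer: $100$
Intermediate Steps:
$v{\left(K \right)} = -4 + K$ ($v{\left(K \right)} = K - 4 = -4 + K$)
$w = 0$ ($w = \left(\left(-4 + 1\right) + 3\right) \left(-2\right) = \left(-3 + 3\right) \left(-2\right) = 0 \left(-2\right) = 0$)
$T = 10$ ($T = 2 \cdot 5 = 10$)
$\left(T + w\right)^{2} = \left(10 + 0\right)^{2} = 10^{2} = 100$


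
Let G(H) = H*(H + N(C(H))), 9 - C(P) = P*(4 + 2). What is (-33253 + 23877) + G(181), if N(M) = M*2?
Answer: -366489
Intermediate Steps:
C(P) = 9 - 6*P (C(P) = 9 - P*(4 + 2) = 9 - P*6 = 9 - 6*P)
N(M) = 2*M
G(H) = H*(18 - 11*H) (G(H) = H*(H + 2*(9 - 6*H)) = H*(H + (18 - 12*H)) = H*(18 - 11*H))
(-33253 + 23877) + G(181) = (-33253 + 23877) + 181*(18 - 11*181) = -9376 + 181*(18 - 1991) = -9376 + 181*(-1973) = -9376 - 357113 = -366489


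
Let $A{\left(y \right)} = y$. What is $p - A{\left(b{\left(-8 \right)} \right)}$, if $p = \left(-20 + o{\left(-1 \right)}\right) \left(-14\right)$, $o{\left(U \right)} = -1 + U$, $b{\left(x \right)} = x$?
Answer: $316$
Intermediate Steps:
$p = 308$ ($p = \left(-20 - 2\right) \left(-14\right) = \left(-22\right) \left(-14\right) = 308$)
$p - A{\left(b{\left(-8 \right)} \right)} = 308 - -8 = 308 + 8 = 316$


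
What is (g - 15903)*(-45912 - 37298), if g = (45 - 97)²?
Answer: 1098288790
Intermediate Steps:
g = 2704 (g = (-52)² = 2704)
(g - 15903)*(-45912 - 37298) = (2704 - 15903)*(-45912 - 37298) = -13199*(-83210) = 1098288790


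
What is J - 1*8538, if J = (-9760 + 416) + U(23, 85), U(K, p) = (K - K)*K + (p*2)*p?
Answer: -3432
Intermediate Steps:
U(K, p) = 2*p² (U(K, p) = 0*K + (2*p)*p = 0 + 2*p² = 2*p²)
J = 5106 (J = (-9760 + 416) + 2*85² = -9344 + 2*7225 = -9344 + 14450 = 5106)
J - 1*8538 = 5106 - 1*8538 = 5106 - 8538 = -3432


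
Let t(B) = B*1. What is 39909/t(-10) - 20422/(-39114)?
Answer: -780398203/195570 ≈ -3990.4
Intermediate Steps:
t(B) = B
39909/t(-10) - 20422/(-39114) = 39909/(-10) - 20422/(-39114) = 39909*(-⅒) - 20422*(-1/39114) = -39909/10 + 10211/19557 = -780398203/195570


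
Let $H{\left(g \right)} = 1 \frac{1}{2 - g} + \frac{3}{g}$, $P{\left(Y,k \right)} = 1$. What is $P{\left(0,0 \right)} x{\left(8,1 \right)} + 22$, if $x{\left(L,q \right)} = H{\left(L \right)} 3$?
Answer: $\frac{181}{8} \approx 22.625$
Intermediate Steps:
$H{\left(g \right)} = \frac{1}{2 - g} + \frac{3}{g}$
$x{\left(L,q \right)} = \frac{6 \left(-3 + L\right)}{L \left(-2 + L\right)}$ ($x{\left(L,q \right)} = \frac{2 \left(-3 + L\right)}{L \left(-2 + L\right)} 3 = \frac{6 \left(-3 + L\right)}{L \left(-2 + L\right)}$)
$P{\left(0,0 \right)} x{\left(8,1 \right)} + 22 = 1 \frac{6 \left(-3 + 8\right)}{8 \left(-2 + 8\right)} + 22 = 1 \cdot 6 \cdot \frac{1}{8} \cdot \frac{1}{6} \cdot 5 + 22 = 1 \cdot \frac{5}{8} + 22 = \frac{5}{8} + 22 = \frac{181}{8}$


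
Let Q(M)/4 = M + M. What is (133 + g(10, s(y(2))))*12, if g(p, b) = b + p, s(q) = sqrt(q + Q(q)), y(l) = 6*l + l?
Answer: 1716 + 36*sqrt(14) ≈ 1850.7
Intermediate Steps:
y(l) = 7*l
Q(M) = 8*M (Q(M) = 4*(M + M) = 4*(2*M) = 8*M)
s(q) = 3*sqrt(q) (s(q) = sqrt(q + 8*q) = sqrt(9*q) = 3*sqrt(q))
(133 + g(10, s(y(2))))*12 = (133 + (3*sqrt(7*2) + 10))*12 = (133 + (3*sqrt(14) + 10))*12 = (133 + (10 + 3*sqrt(14)))*12 = (143 + 3*sqrt(14))*12 = 1716 + 36*sqrt(14)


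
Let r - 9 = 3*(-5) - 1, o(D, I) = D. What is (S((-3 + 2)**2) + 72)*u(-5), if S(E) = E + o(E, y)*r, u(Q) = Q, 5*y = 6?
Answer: -330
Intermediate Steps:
y = 6/5 (y = (1/5)*6 = 6/5 ≈ 1.2000)
r = -7 (r = 9 + (3*(-5) - 1) = 9 + (-15 - 1) = 9 - 16 = -7)
S(E) = -6*E (S(E) = E + E*(-7) = E - 7*E = -6*E)
(S((-3 + 2)**2) + 72)*u(-5) = (-6*(-3 + 2)**2 + 72)*(-5) = (-6*(-1)**2 + 72)*(-5) = (-6*1 + 72)*(-5) = (-6 + 72)*(-5) = 66*(-5) = -330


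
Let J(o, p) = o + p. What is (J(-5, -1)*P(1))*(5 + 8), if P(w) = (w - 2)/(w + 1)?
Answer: 39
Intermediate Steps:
P(w) = (-2 + w)/(1 + w)
(J(-5, -1)*P(1))*(5 + 8) = ((-5 - 1)*((-2 + 1)/(1 + 1)))*(5 + 8) = -6*(-1)/2*13 = -3*(-1)*13 = -6*(-½)*13 = 3*13 = 39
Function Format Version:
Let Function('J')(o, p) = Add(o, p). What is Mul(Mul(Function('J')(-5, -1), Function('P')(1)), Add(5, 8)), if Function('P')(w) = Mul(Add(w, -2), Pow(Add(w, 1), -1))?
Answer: 39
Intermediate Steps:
Function('P')(w) = Mul(Pow(Add(1, w), -1), Add(-2, w)) (Function('P')(w) = Mul(Add(-2, w), Pow(Add(1, w), -1)) = Mul(Pow(Add(1, w), -1), Add(-2, w)))
Mul(Mul(Function('J')(-5, -1), Function('P')(1)), Add(5, 8)) = Mul(Mul(Add(-5, -1), Mul(Pow(Add(1, 1), -1), Add(-2, 1))), Add(5, 8)) = Mul(Mul(-6, Mul(Pow(2, -1), -1)), 13) = Mul(Mul(-6, Mul(Rational(1, 2), -1)), 13) = Mul(Mul(-6, Rational(-1, 2)), 13) = Mul(3, 13) = 39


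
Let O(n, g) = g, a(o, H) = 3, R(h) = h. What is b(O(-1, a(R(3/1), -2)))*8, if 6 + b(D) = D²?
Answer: 24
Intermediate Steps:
b(D) = -6 + D²
b(O(-1, a(R(3/1), -2)))*8 = (-6 + 3²)*8 = (-6 + 9)*8 = 3*8 = 24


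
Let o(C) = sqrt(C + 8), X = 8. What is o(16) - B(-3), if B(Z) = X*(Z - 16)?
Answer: 152 + 2*sqrt(6) ≈ 156.90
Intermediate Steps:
B(Z) = -128 + 8*Z (B(Z) = 8*(Z - 16) = 8*(-16 + Z) = -128 + 8*Z)
o(C) = sqrt(8 + C)
o(16) - B(-3) = sqrt(8 + 16) - (-128 + 8*(-3)) = sqrt(24) - (-128 - 24) = 2*sqrt(6) - 1*(-152) = 2*sqrt(6) + 152 = 152 + 2*sqrt(6)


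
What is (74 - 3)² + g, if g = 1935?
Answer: 6976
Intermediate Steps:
(74 - 3)² + g = (74 - 3)² + 1935 = 71² + 1935 = 5041 + 1935 = 6976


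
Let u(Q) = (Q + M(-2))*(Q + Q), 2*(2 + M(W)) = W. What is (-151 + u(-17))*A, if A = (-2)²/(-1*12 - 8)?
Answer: -529/5 ≈ -105.80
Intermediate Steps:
M(W) = -2 + W/2
u(Q) = 2*Q*(-3 + Q) (u(Q) = (Q + (-2 + (½)*(-2)))*(Q + Q) = (Q + (-2 - 1))*(2*Q) = (Q - 3)*(2*Q) = (-3 + Q)*(2*Q) = 2*Q*(-3 + Q))
A = -⅕ (A = 4/(-12 - 8) = 4/(-20) = 4*(-1/20) = -⅕ ≈ -0.20000)
(-151 + u(-17))*A = (-151 + 2*(-17)*(-3 - 17))*(-⅕) = (-151 + 2*(-17)*(-20))*(-⅕) = (-151 + 680)*(-⅕) = 529*(-⅕) = -529/5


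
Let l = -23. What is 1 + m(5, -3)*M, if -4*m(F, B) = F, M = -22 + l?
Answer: 229/4 ≈ 57.250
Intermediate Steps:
M = -45 (M = -22 - 23 = -45)
m(F, B) = -F/4
1 + m(5, -3)*M = 1 - ¼*5*(-45) = 1 - 5/4*(-45) = 1 + 225/4 = 229/4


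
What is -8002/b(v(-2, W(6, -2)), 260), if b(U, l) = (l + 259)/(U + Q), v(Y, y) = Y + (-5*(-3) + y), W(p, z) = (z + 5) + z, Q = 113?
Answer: -1016254/519 ≈ -1958.1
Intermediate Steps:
W(p, z) = 5 + 2*z (W(p, z) = (5 + z) + z = 5 + 2*z)
v(Y, y) = 15 + Y + y (v(Y, y) = Y + (15 + y) = 15 + Y + y)
b(U, l) = (259 + l)/(113 + U) (b(U, l) = (l + 259)/(U + 113) = (259 + l)/(113 + U))
-8002/b(v(-2, W(6, -2)), 260) = -8002*(113 + (15 - 2 + (5 + 2*(-2))))/(259 + 260) = -(336084/173 + 8002*(5 - 4)/519) = -8002/(519/(113 + (15 - 2 + 1))) = -8002/(519/(113 + 14)) = -8002/(519/127) = -8002/((1/127)*519) = -8002/519/127 = -8002*127/519 = -1016254/519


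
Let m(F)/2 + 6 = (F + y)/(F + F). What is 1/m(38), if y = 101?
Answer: -38/317 ≈ -0.11987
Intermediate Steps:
m(F) = -12 + (101 + F)/F (m(F) = -12 + 2*((F + 101)/(F + F)) = -12 + 2*((101 + F)/((2*F))) = -12 + 2*((101 + F)*(1/(2*F))) = -12 + 2*((101 + F)/(2*F)) = -12 + (101 + F)/F)
1/m(38) = 1/(-11 + 101/38) = 1/(-317/38) = -38/317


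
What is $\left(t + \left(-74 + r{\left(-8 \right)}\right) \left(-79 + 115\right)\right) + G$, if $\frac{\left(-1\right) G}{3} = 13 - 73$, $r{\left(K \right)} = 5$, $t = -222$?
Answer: $-2526$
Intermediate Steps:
$G = 180$ ($G = - 3 \left(13 - 73\right) = \left(-3\right) \left(-60\right) = 180$)
$\left(t + \left(-74 + r{\left(-8 \right)}\right) \left(-79 + 115\right)\right) + G = \left(-222 + \left(-74 + 5\right) \left(-79 + 115\right)\right) + 180 = \left(-222 - 2484\right) + 180 = -2706 + 180 = -2526$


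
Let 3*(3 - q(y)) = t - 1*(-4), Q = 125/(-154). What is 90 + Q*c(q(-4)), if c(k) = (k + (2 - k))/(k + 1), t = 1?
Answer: 48135/539 ≈ 89.304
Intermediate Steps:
Q = -125/154 (Q = 125*(-1/154) = -125/154 ≈ -0.81169)
q(y) = 4/3 (q(y) = 3 - (1 - 1*(-4))/3 = 3 - (1 + 4)/3 = 3 - ⅓*5 = 3 - 5/3 = 4/3)
c(k) = 2/(1 + k)
90 + Q*c(q(-4)) = 90 - 125/(77*(1 + 4/3)) = 90 - 125/(77*7/3) = 90 - 125*3/(77*7) = 90 - 125/154*6/7 = 90 - 375/539 = 48135/539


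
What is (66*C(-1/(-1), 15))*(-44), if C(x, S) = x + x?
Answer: -5808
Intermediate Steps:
C(x, S) = 2*x
(66*C(-1/(-1), 15))*(-44) = (66*(2*(-1/(-1))))*(-44) = (66*(2*(-1*(-1))))*(-44) = (66*(2*1))*(-44) = (66*2)*(-44) = 132*(-44) = -5808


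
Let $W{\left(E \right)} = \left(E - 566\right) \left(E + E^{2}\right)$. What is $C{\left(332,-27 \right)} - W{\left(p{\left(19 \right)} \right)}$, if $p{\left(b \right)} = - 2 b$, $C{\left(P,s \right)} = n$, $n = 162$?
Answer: $849386$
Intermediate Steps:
$C{\left(P,s \right)} = 162$
$W{\left(E \right)} = \left(-566 + E\right) \left(E + E^{2}\right)$
$C{\left(332,-27 \right)} - W{\left(p{\left(19 \right)} \right)} = 162 - \left(-2\right) 19 \left(-566 + \left(\left(-2\right) 19\right)^{2} - 565 \left(\left(-2\right) 19\right)\right) = 162 - - 38 \left(-566 + \left(-38\right)^{2} - -21470\right) = 162 - - 38 \left(-566 + 1444 + 21470\right) = 162 - \left(-38\right) 22348 = 162 - -849224 = 162 + 849224 = 849386$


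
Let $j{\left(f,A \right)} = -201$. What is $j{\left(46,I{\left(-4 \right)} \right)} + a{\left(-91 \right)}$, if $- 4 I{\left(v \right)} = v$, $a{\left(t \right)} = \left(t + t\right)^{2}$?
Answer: $32923$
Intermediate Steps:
$a{\left(t \right)} = 4 t^{2}$ ($a{\left(t \right)} = \left(2 t\right)^{2} = 4 t^{2}$)
$I{\left(v \right)} = - \frac{v}{4}$
$j{\left(46,I{\left(-4 \right)} \right)} + a{\left(-91 \right)} = -201 + 4 \left(-91\right)^{2} = -201 + 4 \cdot 8281 = -201 + 33124 = 32923$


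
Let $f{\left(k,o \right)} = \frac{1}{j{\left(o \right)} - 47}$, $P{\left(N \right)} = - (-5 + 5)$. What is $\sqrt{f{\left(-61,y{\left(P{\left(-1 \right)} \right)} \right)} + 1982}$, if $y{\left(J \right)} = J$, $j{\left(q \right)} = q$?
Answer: $\frac{\sqrt{4378191}}{47} \approx 44.519$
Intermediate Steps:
$P{\left(N \right)} = 0$ ($P{\left(N \right)} = \left(-1\right) 0 = 0$)
$f{\left(k,o \right)} = \frac{1}{-47 + o}$ ($f{\left(k,o \right)} = \frac{1}{o - 47} = \frac{1}{-47 + o}$)
$\sqrt{f{\left(-61,y{\left(P{\left(-1 \right)} \right)} \right)} + 1982} = \sqrt{\frac{1}{-47 + 0} + 1982} = \sqrt{\frac{1}{-47} + 1982} = \sqrt{- \frac{1}{47} + 1982} = \sqrt{\frac{93153}{47}} = \frac{\sqrt{4378191}}{47}$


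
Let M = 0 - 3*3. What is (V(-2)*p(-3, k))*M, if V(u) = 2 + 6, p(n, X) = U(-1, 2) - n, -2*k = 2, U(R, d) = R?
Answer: -144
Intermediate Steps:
k = -1 (k = -½*2 = -1)
M = -9 (M = 0 - 9 = -9)
p(n, X) = -1 - n
V(u) = 8
(V(-2)*p(-3, k))*M = (8*(-1 - 1*(-3)))*(-9) = (8*(-1 + 3))*(-9) = (8*2)*(-9) = 16*(-9) = -144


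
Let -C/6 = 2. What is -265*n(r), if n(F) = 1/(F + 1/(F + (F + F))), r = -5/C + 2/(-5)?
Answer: -15900/1201 ≈ -13.239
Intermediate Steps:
C = -12 (C = -6*2 = -12)
r = 1/60 (r = -5/(-12) + 2/(-5) = -5*(-1/12) + 2*(-⅕) = 5/12 - ⅖ = 1/60 ≈ 0.016667)
n(F) = 1/(F + 1/(3*F)) (n(F) = 1/(F + 1/(F + 2*F)) = 1/(F + 1/(3*F)))
-265*n(r) = -795/(60*(1 + 3*(1/60)²)) = -795/(60*(1 + 3*(1/3600))) = -795/(60*(1 + 1/1200)) = -795/(60*1201/1200) = -795*1200/(60*1201) = -265*60/1201 = -15900/1201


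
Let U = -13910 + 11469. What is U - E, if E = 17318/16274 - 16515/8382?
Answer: -55474992159/22734778 ≈ -2440.1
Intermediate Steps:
U = -2441
E = -20600939/22734778 (E = 17318*(1/16274) - 16515*1/8382 = 8659/8137 - 5505/2794 = -20600939/22734778 ≈ -0.90614)
U - E = -2441 - 1*(-20600939/22734778) = -2441 + 20600939/22734778 = -55474992159/22734778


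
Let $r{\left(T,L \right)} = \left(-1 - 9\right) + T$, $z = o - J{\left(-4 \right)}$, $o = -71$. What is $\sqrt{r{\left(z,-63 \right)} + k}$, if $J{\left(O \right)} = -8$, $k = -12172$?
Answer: $i \sqrt{12245} \approx 110.66 i$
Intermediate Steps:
$z = -63$ ($z = -71 - -8 = -71 + 8 = -63$)
$r{\left(T,L \right)} = -10 + T$
$\sqrt{r{\left(z,-63 \right)} + k} = \sqrt{\left(-10 - 63\right) - 12172} = \sqrt{-73 - 12172} = \sqrt{-12245} = i \sqrt{12245}$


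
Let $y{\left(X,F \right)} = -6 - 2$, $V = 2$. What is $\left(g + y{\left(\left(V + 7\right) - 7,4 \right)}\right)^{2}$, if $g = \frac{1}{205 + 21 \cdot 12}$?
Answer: $\frac{13359025}{208849} \approx 63.965$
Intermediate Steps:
$y{\left(X,F \right)} = -8$
$g = \frac{1}{457}$ ($g = \frac{1}{205 + 252} = \frac{1}{457} \approx 0.0021882$)
$\left(g + y{\left(\left(V + 7\right) - 7,4 \right)}\right)^{2} = \left(\frac{1}{457} - 8\right)^{2} = \left(- \frac{3655}{457}\right)^{2} = \frac{13359025}{208849}$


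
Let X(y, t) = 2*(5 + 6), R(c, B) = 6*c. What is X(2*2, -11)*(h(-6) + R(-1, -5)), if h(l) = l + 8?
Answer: -88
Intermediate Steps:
X(y, t) = 22 (X(y, t) = 2*11 = 22)
h(l) = 8 + l
X(2*2, -11)*(h(-6) + R(-1, -5)) = 22*((8 - 6) + 6*(-1)) = 22*(2 - 6) = 22*(-4) = -88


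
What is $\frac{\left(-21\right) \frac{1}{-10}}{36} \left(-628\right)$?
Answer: $- \frac{1099}{30} \approx -36.633$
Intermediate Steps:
$\frac{\left(-21\right) \frac{1}{-10}}{36} \left(-628\right) = \left(-21\right) \left(- \frac{1}{10}\right) \frac{1}{36} \left(-628\right) = \frac{21}{10} \cdot \frac{1}{36} \left(-628\right) = \frac{7}{120} \left(-628\right) = - \frac{1099}{30}$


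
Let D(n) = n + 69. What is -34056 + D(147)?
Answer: -33840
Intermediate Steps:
D(n) = 69 + n
-34056 + D(147) = -34056 + (69 + 147) = -34056 + 216 = -33840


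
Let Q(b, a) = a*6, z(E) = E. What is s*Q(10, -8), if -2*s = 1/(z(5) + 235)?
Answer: ⅒ ≈ 0.10000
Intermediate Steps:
Q(b, a) = 6*a
s = -1/480 (s = -1/(2*(5 + 235)) = -½/240 = -½*1/240 = -1/480 ≈ -0.0020833)
s*Q(10, -8) = -(-8)/80 = -1/480*(-48) = ⅒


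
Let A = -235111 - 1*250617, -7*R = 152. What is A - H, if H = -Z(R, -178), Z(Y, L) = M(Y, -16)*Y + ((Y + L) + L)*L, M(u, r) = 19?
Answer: -2932352/7 ≈ -4.1891e+5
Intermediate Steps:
R = -152/7 (R = -⅐*152 = -152/7 ≈ -21.714)
Z(Y, L) = 19*Y + L*(Y + 2*L) (Z(Y, L) = 19*Y + ((Y + L) + L)*L = 19*Y + ((L + Y) + L)*L = 19*Y + (Y + 2*L)*L = 19*Y + L*(Y + 2*L))
A = -485728 (A = -235111 - 250617 = -485728)
H = -467744/7 (H = -(2*(-178)² + 19*(-152/7) - 178*(-152/7)) = -(2*31684 - 2888/7 + 27056/7) = -(63368 - 2888/7 + 27056/7) = -1*467744/7 = -467744/7 ≈ -66821.)
A - H = -485728 - 1*(-467744/7) = -485728 + 467744/7 = -2932352/7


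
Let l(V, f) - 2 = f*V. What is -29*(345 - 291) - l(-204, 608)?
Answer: 122464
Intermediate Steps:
l(V, f) = 2 + V*f (l(V, f) = 2 + f*V = 2 + V*f)
-29*(345 - 291) - l(-204, 608) = -29*(345 - 291) - (2 - 204*608) = -29*54 - (2 - 124032) = -1566 - 1*(-124030) = -1566 + 124030 = 122464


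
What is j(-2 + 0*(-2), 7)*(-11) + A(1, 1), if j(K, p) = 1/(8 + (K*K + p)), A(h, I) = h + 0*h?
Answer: 8/19 ≈ 0.42105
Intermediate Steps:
A(h, I) = h (A(h, I) = h + 0 = h)
j(K, p) = 1/(8 + p + K²) (j(K, p) = 1/(8 + (K² + p)) = 1/(8 + (p + K²)) = 1/(8 + p + K²))
j(-2 + 0*(-2), 7)*(-11) + A(1, 1) = -11/(8 + 7 + (-2 + 0*(-2))²) + 1 = -11/(8 + 7 + (-2 + 0)²) + 1 = -11/(8 + 7 + (-2)²) + 1 = -11/(8 + 7 + 4) + 1 = -11/19 + 1 = 8/19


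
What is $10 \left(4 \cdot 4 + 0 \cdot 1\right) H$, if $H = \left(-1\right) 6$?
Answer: $-960$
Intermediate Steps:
$H = -6$
$10 \left(4 \cdot 4 + 0 \cdot 1\right) H = 10 \left(4 \cdot 4 + 0 \cdot 1\right) \left(-6\right) = 10 \left(16 + 0\right) \left(-6\right) = 10 \cdot 16 \left(-6\right) = 160 \left(-6\right) = -960$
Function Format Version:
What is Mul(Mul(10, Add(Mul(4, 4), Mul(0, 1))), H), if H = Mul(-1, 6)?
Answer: -960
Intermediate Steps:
H = -6
Mul(Mul(10, Add(Mul(4, 4), Mul(0, 1))), H) = Mul(Mul(10, Add(Mul(4, 4), Mul(0, 1))), -6) = Mul(Mul(10, Add(16, 0)), -6) = Mul(Mul(10, 16), -6) = Mul(160, -6) = -960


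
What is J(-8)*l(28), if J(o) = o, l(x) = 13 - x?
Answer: 120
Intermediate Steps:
J(-8)*l(28) = -8*(13 - 1*28) = -8*(13 - 28) = -8*(-15) = 120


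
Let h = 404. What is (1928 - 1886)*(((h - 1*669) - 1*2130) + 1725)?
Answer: -28140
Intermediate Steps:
(1928 - 1886)*(((h - 1*669) - 1*2130) + 1725) = (1928 - 1886)*(((404 - 1*669) - 1*2130) + 1725) = 42*(((404 - 669) - 2130) + 1725) = 42*((-265 - 2130) + 1725) = 42*(-2395 + 1725) = 42*(-670) = -28140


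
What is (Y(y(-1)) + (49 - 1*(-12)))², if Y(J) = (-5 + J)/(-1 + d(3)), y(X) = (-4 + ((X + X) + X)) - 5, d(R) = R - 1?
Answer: 1936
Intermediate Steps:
d(R) = -1 + R
y(X) = -9 + 3*X (y(X) = (-4 + (2*X + X)) - 5 = (-4 + 3*X) - 5 = -9 + 3*X)
Y(J) = -5 + J (Y(J) = (-5 + J)/(-1 + (-1 + 3)) = (-5 + J)/(-1 + 2) = (-5 + J)/1 = (-5 + J)*1 = -5 + J)
(Y(y(-1)) + (49 - 1*(-12)))² = ((-5 + (-9 + 3*(-1))) + (49 - 1*(-12)))² = ((-5 + (-9 - 3)) + (49 + 12))² = ((-5 - 12) + 61)² = (-17 + 61)² = 44² = 1936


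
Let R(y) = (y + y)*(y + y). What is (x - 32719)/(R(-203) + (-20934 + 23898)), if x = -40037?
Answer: -18189/41950 ≈ -0.43359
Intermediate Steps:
R(y) = 4*y² (R(y) = (2*y)*(2*y) = 4*y²)
(x - 32719)/(R(-203) + (-20934 + 23898)) = (-40037 - 32719)/(4*(-203)² + (-20934 + 23898)) = -72756/(4*41209 + 2964) = -72756/(164836 + 2964) = -72756/167800 = -72756*1/167800 = -18189/41950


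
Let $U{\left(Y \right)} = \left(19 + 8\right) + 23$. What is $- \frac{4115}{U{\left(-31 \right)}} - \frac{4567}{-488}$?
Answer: $- \frac{177977}{2440} \approx -72.941$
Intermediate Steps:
$U{\left(Y \right)} = 50$ ($U{\left(Y \right)} = 27 + 23 = 50$)
$- \frac{4115}{U{\left(-31 \right)}} - \frac{4567}{-488} = - \frac{4115}{50} - \frac{4567}{-488} = \left(-4115\right) \frac{1}{50} - - \frac{4567}{488} = - \frac{823}{10} + \frac{4567}{488} = - \frac{177977}{2440}$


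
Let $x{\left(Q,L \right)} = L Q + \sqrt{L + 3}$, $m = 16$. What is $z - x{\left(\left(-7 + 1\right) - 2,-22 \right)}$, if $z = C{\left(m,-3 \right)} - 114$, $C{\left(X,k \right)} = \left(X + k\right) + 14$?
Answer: $-263 - i \sqrt{19} \approx -263.0 - 4.3589 i$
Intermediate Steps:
$x{\left(Q,L \right)} = \sqrt{3 + L} + L Q$ ($x{\left(Q,L \right)} = L Q + \sqrt{3 + L} = \sqrt{3 + L} + L Q$)
$C{\left(X,k \right)} = 14 + X + k$
$z = -87$ ($z = \left(14 + 16 - 3\right) - 114 = 27 - 114 = -87$)
$z - x{\left(\left(-7 + 1\right) - 2,-22 \right)} = -87 - \left(\sqrt{3 - 22} - 22 \left(\left(-7 + 1\right) - 2\right)\right) = -87 - \left(\sqrt{-19} - 22 \left(-6 - 2\right)\right) = -87 - \left(i \sqrt{19} - -176\right) = -87 - \left(i \sqrt{19} + 176\right) = -87 - \left(176 + i \sqrt{19}\right) = -263 - i \sqrt{19}$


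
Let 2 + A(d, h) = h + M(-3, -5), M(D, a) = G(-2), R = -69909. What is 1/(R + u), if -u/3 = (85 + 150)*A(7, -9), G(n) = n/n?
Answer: -1/62859 ≈ -1.5909e-5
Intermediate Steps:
G(n) = 1
M(D, a) = 1
A(d, h) = -1 + h (A(d, h) = -2 + (h + 1) = -2 + (1 + h) = -1 + h)
u = 7050 (u = -3*(85 + 150)*(-1 - 9) = -705*(-10) = -3*(-2350) = 7050)
1/(R + u) = 1/(-69909 + 7050) = 1/(-62859) = -1/62859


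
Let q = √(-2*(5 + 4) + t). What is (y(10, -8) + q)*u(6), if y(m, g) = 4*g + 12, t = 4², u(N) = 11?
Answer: -220 + 11*I*√2 ≈ -220.0 + 15.556*I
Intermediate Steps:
t = 16
y(m, g) = 12 + 4*g
q = I*√2 (q = √(-2*(5 + 4) + 16) = √(-2*9 + 16) = √(-18 + 16) = √(-2) = I*√2 ≈ 1.4142*I)
(y(10, -8) + q)*u(6) = ((12 + 4*(-8)) + I*√2)*11 = ((12 - 32) + I*√2)*11 = (-20 + I*√2)*11 = -220 + 11*I*√2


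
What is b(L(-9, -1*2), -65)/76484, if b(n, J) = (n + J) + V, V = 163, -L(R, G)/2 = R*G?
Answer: 31/38242 ≈ 0.00081063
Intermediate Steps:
L(R, G) = -2*G*R (L(R, G) = -2*R*G = -2*G*R)
b(n, J) = 163 + J + n (b(n, J) = (n + J) + 163 = (J + n) + 163 = 163 + J + n)
b(L(-9, -1*2), -65)/76484 = (163 - 65 - 2*(-1*2)*(-9))/76484 = (163 - 65 - 2*(-2)*(-9))*(1/76484) = (163 - 65 - 36)*(1/76484) = 62*(1/76484) = 31/38242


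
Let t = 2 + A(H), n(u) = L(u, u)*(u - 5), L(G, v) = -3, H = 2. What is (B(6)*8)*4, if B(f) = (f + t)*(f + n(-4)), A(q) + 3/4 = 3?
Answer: 10824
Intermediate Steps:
A(q) = 9/4 (A(q) = -¾ + 3 = 9/4)
n(u) = 15 - 3*u (n(u) = -3*(u - 5) = -3*(-5 + u) = 15 - 3*u)
t = 17/4 (t = 2 + 9/4 = 17/4 ≈ 4.2500)
B(f) = (27 + f)*(17/4 + f) (B(f) = (f + 17/4)*(f + (15 - 3*(-4))) = (17/4 + f)*(f + (15 + 12)) = (17/4 + f)*(f + 27) = (17/4 + f)*(27 + f) = (27 + f)*(17/4 + f))
(B(6)*8)*4 = ((459/4 + 6² + (125/4)*6)*8)*4 = ((459/4 + 36 + 375/2)*8)*4 = ((1353/4)*8)*4 = 2706*4 = 10824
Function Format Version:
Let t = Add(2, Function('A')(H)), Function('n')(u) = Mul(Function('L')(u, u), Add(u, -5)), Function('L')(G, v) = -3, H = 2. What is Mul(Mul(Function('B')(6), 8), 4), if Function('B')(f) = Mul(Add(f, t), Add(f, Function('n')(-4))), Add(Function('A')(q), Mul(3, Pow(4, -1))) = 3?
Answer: 10824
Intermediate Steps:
Function('A')(q) = Rational(9, 4) (Function('A')(q) = Add(Rational(-3, 4), 3) = Rational(9, 4))
Function('n')(u) = Add(15, Mul(-3, u)) (Function('n')(u) = Mul(-3, Add(u, -5)) = Mul(-3, Add(-5, u)) = Add(15, Mul(-3, u)))
t = Rational(17, 4) (t = Add(2, Rational(9, 4)) = Rational(17, 4) ≈ 4.2500)
Function('B')(f) = Mul(Add(27, f), Add(Rational(17, 4), f)) (Function('B')(f) = Mul(Add(f, Rational(17, 4)), Add(f, Add(15, Mul(-3, -4)))) = Mul(Add(Rational(17, 4), f), Add(f, Add(15, 12))) = Mul(Add(Rational(17, 4), f), Add(f, 27)) = Mul(Add(Rational(17, 4), f), Add(27, f)) = Mul(Add(27, f), Add(Rational(17, 4), f)))
Mul(Mul(Function('B')(6), 8), 4) = Mul(Mul(Add(Rational(459, 4), Pow(6, 2), Mul(Rational(125, 4), 6)), 8), 4) = Mul(Mul(Add(Rational(459, 4), 36, Rational(375, 2)), 8), 4) = Mul(Mul(Rational(1353, 4), 8), 4) = Mul(2706, 4) = 10824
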